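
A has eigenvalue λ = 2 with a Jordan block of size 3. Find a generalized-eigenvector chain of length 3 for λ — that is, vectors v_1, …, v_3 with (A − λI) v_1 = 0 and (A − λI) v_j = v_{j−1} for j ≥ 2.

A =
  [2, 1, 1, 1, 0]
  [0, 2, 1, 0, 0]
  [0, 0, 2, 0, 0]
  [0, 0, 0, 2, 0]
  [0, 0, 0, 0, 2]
A Jordan chain for λ = 2 of length 3:
v_1 = (1, 0, 0, 0, 0)ᵀ
v_2 = (1, 1, 0, 0, 0)ᵀ
v_3 = (0, 0, 1, 0, 0)ᵀ

Let N = A − (2)·I. We want v_3 with N^3 v_3 = 0 but N^2 v_3 ≠ 0; then v_{j-1} := N · v_j for j = 3, …, 2.

Pick v_3 = (0, 0, 1, 0, 0)ᵀ.
Then v_2 = N · v_3 = (1, 1, 0, 0, 0)ᵀ.
Then v_1 = N · v_2 = (1, 0, 0, 0, 0)ᵀ.

Sanity check: (A − (2)·I) v_1 = (0, 0, 0, 0, 0)ᵀ = 0. ✓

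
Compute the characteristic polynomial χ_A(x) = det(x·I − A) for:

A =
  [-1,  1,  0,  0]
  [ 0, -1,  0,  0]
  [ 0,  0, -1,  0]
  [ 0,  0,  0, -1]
x^4 + 4*x^3 + 6*x^2 + 4*x + 1

Expanding det(x·I − A) (e.g. by cofactor expansion or by noting that A is similar to its Jordan form J, which has the same characteristic polynomial as A) gives
  χ_A(x) = x^4 + 4*x^3 + 6*x^2 + 4*x + 1
which factors as (x + 1)^4. The eigenvalues (with algebraic multiplicities) are λ = -1 with multiplicity 4.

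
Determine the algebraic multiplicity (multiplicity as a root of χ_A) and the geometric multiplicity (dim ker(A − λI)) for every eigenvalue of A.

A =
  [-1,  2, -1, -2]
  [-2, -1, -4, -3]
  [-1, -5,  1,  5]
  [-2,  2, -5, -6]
λ = -4: alg = 1, geom = 1; λ = -1: alg = 3, geom = 1

Step 1 — factor the characteristic polynomial to read off the algebraic multiplicities:
  χ_A(x) = (x + 1)^3*(x + 4)

Step 2 — compute geometric multiplicities via the rank-nullity identity g(λ) = n − rank(A − λI):
  rank(A − (-4)·I) = 3, so dim ker(A − (-4)·I) = n − 3 = 1
  rank(A − (-1)·I) = 3, so dim ker(A − (-1)·I) = n − 3 = 1

Summary:
  λ = -4: algebraic multiplicity = 1, geometric multiplicity = 1
  λ = -1: algebraic multiplicity = 3, geometric multiplicity = 1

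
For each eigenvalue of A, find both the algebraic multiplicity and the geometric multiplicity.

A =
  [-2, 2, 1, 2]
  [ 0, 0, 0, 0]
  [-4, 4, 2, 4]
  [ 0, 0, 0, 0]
λ = 0: alg = 4, geom = 3

Step 1 — factor the characteristic polynomial to read off the algebraic multiplicities:
  χ_A(x) = x^4

Step 2 — compute geometric multiplicities via the rank-nullity identity g(λ) = n − rank(A − λI):
  rank(A − (0)·I) = 1, so dim ker(A − (0)·I) = n − 1 = 3

Summary:
  λ = 0: algebraic multiplicity = 4, geometric multiplicity = 3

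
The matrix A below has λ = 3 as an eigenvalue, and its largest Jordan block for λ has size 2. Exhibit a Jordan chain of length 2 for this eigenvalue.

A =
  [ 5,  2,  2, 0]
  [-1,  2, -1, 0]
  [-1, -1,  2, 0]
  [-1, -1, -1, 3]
A Jordan chain for λ = 3 of length 2:
v_1 = (2, -1, -1, -1)ᵀ
v_2 = (1, 0, 0, 0)ᵀ

Let N = A − (3)·I. We want v_2 with N^2 v_2 = 0 but N^1 v_2 ≠ 0; then v_{j-1} := N · v_j for j = 2, …, 2.

Pick v_2 = (1, 0, 0, 0)ᵀ.
Then v_1 = N · v_2 = (2, -1, -1, -1)ᵀ.

Sanity check: (A − (3)·I) v_1 = (0, 0, 0, 0)ᵀ = 0. ✓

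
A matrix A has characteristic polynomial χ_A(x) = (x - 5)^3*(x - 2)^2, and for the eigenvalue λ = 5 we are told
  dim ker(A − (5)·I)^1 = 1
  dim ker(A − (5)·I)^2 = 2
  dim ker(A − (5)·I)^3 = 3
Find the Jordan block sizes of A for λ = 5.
Block sizes for λ = 5: [3]

From the dimensions of kernels of powers, the number of Jordan blocks of size at least j is d_j − d_{j−1} where d_j = dim ker(N^j) (with d_0 = 0). Computing the differences gives [1, 1, 1].
The number of blocks of size exactly k is (#blocks of size ≥ k) − (#blocks of size ≥ k + 1), so the partition is: 1 block(s) of size 3.
In nonincreasing order the block sizes are [3].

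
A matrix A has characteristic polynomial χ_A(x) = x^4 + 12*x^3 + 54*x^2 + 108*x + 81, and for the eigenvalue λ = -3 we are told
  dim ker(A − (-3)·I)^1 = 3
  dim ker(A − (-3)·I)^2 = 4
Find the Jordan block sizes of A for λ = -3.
Block sizes for λ = -3: [2, 1, 1]

From the dimensions of kernels of powers, the number of Jordan blocks of size at least j is d_j − d_{j−1} where d_j = dim ker(N^j) (with d_0 = 0). Computing the differences gives [3, 1].
The number of blocks of size exactly k is (#blocks of size ≥ k) − (#blocks of size ≥ k + 1), so the partition is: 2 block(s) of size 1, 1 block(s) of size 2.
In nonincreasing order the block sizes are [2, 1, 1].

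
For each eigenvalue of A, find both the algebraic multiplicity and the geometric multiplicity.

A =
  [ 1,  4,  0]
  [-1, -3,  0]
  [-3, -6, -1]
λ = -1: alg = 3, geom = 2

Step 1 — factor the characteristic polynomial to read off the algebraic multiplicities:
  χ_A(x) = (x + 1)^3

Step 2 — compute geometric multiplicities via the rank-nullity identity g(λ) = n − rank(A − λI):
  rank(A − (-1)·I) = 1, so dim ker(A − (-1)·I) = n − 1 = 2

Summary:
  λ = -1: algebraic multiplicity = 3, geometric multiplicity = 2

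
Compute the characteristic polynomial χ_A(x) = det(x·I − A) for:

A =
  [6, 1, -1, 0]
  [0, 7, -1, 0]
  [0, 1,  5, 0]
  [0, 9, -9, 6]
x^4 - 24*x^3 + 216*x^2 - 864*x + 1296

Expanding det(x·I − A) (e.g. by cofactor expansion or by noting that A is similar to its Jordan form J, which has the same characteristic polynomial as A) gives
  χ_A(x) = x^4 - 24*x^3 + 216*x^2 - 864*x + 1296
which factors as (x - 6)^4. The eigenvalues (with algebraic multiplicities) are λ = 6 with multiplicity 4.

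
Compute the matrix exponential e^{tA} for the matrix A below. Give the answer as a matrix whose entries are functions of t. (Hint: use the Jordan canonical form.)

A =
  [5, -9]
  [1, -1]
e^{tA} =
  [3*t*exp(2*t) + exp(2*t), -9*t*exp(2*t)]
  [t*exp(2*t), -3*t*exp(2*t) + exp(2*t)]

Strategy: write A = P · J · P⁻¹ where J is a Jordan canonical form, so e^{tA} = P · e^{tJ} · P⁻¹, and e^{tJ} can be computed block-by-block.

A has Jordan form
J =
  [2, 1]
  [0, 2]
(up to reordering of blocks).

Per-block formulas:
  For a 2×2 Jordan block J_2(2): exp(t · J_2(2)) = e^(2t)·(I + t·N), where N is the 2×2 nilpotent shift.

After assembling e^{tJ} and conjugating by P, we get:

e^{tA} =
  [3*t*exp(2*t) + exp(2*t), -9*t*exp(2*t)]
  [t*exp(2*t), -3*t*exp(2*t) + exp(2*t)]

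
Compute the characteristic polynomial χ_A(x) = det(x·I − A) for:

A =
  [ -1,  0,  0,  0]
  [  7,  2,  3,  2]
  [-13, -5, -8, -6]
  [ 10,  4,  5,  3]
x^4 + 4*x^3 + 6*x^2 + 4*x + 1

Expanding det(x·I − A) (e.g. by cofactor expansion or by noting that A is similar to its Jordan form J, which has the same characteristic polynomial as A) gives
  χ_A(x) = x^4 + 4*x^3 + 6*x^2 + 4*x + 1
which factors as (x + 1)^4. The eigenvalues (with algebraic multiplicities) are λ = -1 with multiplicity 4.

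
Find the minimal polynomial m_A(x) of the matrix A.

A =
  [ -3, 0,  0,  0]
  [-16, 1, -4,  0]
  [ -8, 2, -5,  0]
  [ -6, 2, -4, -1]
x^2 + 4*x + 3

The characteristic polynomial is χ_A(x) = (x + 1)^2*(x + 3)^2, so the eigenvalues are known. The minimal polynomial is
  m_A(x) = Π_λ (x − λ)^{k_λ}
where k_λ is the size of the *largest* Jordan block for λ (equivalently, the smallest k with (A − λI)^k v = 0 for every generalised eigenvector v of λ).

  λ = -3: largest Jordan block has size 1, contributing (x + 3)
  λ = -1: largest Jordan block has size 1, contributing (x + 1)

So m_A(x) = (x + 1)*(x + 3) = x^2 + 4*x + 3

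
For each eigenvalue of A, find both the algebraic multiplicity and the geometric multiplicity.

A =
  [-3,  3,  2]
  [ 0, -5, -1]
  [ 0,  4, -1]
λ = -3: alg = 3, geom = 1

Step 1 — factor the characteristic polynomial to read off the algebraic multiplicities:
  χ_A(x) = (x + 3)^3

Step 2 — compute geometric multiplicities via the rank-nullity identity g(λ) = n − rank(A − λI):
  rank(A − (-3)·I) = 2, so dim ker(A − (-3)·I) = n − 2 = 1

Summary:
  λ = -3: algebraic multiplicity = 3, geometric multiplicity = 1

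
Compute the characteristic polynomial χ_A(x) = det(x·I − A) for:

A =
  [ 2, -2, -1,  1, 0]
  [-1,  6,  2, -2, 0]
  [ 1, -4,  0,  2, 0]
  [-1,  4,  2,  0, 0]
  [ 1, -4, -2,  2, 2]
x^5 - 10*x^4 + 40*x^3 - 80*x^2 + 80*x - 32

Expanding det(x·I − A) (e.g. by cofactor expansion or by noting that A is similar to its Jordan form J, which has the same characteristic polynomial as A) gives
  χ_A(x) = x^5 - 10*x^4 + 40*x^3 - 80*x^2 + 80*x - 32
which factors as (x - 2)^5. The eigenvalues (with algebraic multiplicities) are λ = 2 with multiplicity 5.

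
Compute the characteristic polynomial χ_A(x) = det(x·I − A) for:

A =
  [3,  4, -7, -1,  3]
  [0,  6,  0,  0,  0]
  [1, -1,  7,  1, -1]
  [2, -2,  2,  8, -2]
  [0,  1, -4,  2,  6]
x^5 - 30*x^4 + 360*x^3 - 2160*x^2 + 6480*x - 7776

Expanding det(x·I − A) (e.g. by cofactor expansion or by noting that A is similar to its Jordan form J, which has the same characteristic polynomial as A) gives
  χ_A(x) = x^5 - 30*x^4 + 360*x^3 - 2160*x^2 + 6480*x - 7776
which factors as (x - 6)^5. The eigenvalues (with algebraic multiplicities) are λ = 6 with multiplicity 5.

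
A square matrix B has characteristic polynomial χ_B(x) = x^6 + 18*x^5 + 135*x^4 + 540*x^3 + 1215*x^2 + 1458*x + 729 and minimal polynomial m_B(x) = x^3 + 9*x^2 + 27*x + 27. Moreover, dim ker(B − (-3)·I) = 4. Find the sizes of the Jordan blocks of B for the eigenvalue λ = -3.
Block sizes for λ = -3: [3, 1, 1, 1]

Step 1 — from the characteristic polynomial, algebraic multiplicity of λ = -3 is 6. From dim ker(B − (-3)·I) = 4, there are exactly 4 Jordan blocks for λ = -3.
Step 2 — from the minimal polynomial, the factor (x + 3)^3 tells us the largest block for λ = -3 has size 3.
Step 3 — with total size 6, 4 blocks, and largest block 3, the block sizes (in nonincreasing order) are [3, 1, 1, 1].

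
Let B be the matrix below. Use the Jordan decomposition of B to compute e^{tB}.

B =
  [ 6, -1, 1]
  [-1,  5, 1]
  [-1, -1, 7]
e^{tB} =
  [exp(6*t), -t*exp(6*t), t*exp(6*t)]
  [-t*exp(6*t), t^2*exp(6*t)/2 - t*exp(6*t) + exp(6*t), -t^2*exp(6*t)/2 + t*exp(6*t)]
  [-t*exp(6*t), t^2*exp(6*t)/2 - t*exp(6*t), -t^2*exp(6*t)/2 + t*exp(6*t) + exp(6*t)]

Strategy: write B = P · J · P⁻¹ where J is a Jordan canonical form, so e^{tB} = P · e^{tJ} · P⁻¹, and e^{tJ} can be computed block-by-block.

B has Jordan form
J =
  [6, 1, 0]
  [0, 6, 1]
  [0, 0, 6]
(up to reordering of blocks).

Per-block formulas:
  For a 3×3 Jordan block J_3(6): exp(t · J_3(6)) = e^(6t)·(I + t·N + (t^2/2)·N^2), where N is the 3×3 nilpotent shift.

After assembling e^{tJ} and conjugating by P, we get:

e^{tB} =
  [exp(6*t), -t*exp(6*t), t*exp(6*t)]
  [-t*exp(6*t), t^2*exp(6*t)/2 - t*exp(6*t) + exp(6*t), -t^2*exp(6*t)/2 + t*exp(6*t)]
  [-t*exp(6*t), t^2*exp(6*t)/2 - t*exp(6*t), -t^2*exp(6*t)/2 + t*exp(6*t) + exp(6*t)]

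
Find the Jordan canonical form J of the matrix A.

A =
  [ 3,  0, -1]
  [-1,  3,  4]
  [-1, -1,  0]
J_3(2)

The characteristic polynomial is
  det(x·I − A) = x^3 - 6*x^2 + 12*x - 8 = (x - 2)^3

Eigenvalues and multiplicities (the geometric multiplicity of λ is n − rank(A − λI), which equals the number of Jordan blocks for λ):
  λ = 2: algebraic multiplicity = 3, geometric multiplicity = 1

Determining the block sizes for each eigenvalue:
  λ = 2: one block (gm = 1), so the single block has size am = 3 → block sizes [3]

Assembling the blocks gives a Jordan form
J =
  [2, 1, 0]
  [0, 2, 1]
  [0, 0, 2]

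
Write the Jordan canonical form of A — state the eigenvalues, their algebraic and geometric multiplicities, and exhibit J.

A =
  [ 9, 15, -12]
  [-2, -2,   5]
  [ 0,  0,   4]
J_1(3) ⊕ J_2(4)

The characteristic polynomial is
  det(x·I − A) = x^3 - 11*x^2 + 40*x - 48 = (x - 4)^2*(x - 3)

Eigenvalues and multiplicities (the geometric multiplicity of λ is n − rank(A − λI), which equals the number of Jordan blocks for λ):
  λ = 3: algebraic multiplicity = 1, geometric multiplicity = 1
  λ = 4: algebraic multiplicity = 2, geometric multiplicity = 1

Determining the block sizes for each eigenvalue:
  λ = 3: one block (gm = 1), so the single block has size am = 1 → block sizes [1]
  λ = 4: one block (gm = 1), so the single block has size am = 2 → block sizes [2]

Assembling the blocks gives a Jordan form
J =
  [3, 0, 0]
  [0, 4, 1]
  [0, 0, 4]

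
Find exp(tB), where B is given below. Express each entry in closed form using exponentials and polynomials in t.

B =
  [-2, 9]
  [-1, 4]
e^{tB} =
  [-3*t*exp(t) + exp(t), 9*t*exp(t)]
  [-t*exp(t), 3*t*exp(t) + exp(t)]

Strategy: write B = P · J · P⁻¹ where J is a Jordan canonical form, so e^{tB} = P · e^{tJ} · P⁻¹, and e^{tJ} can be computed block-by-block.

B has Jordan form
J =
  [1, 1]
  [0, 1]
(up to reordering of blocks).

Per-block formulas:
  For a 2×2 Jordan block J_2(1): exp(t · J_2(1)) = e^(1t)·(I + t·N), where N is the 2×2 nilpotent shift.

After assembling e^{tJ} and conjugating by P, we get:

e^{tB} =
  [-3*t*exp(t) + exp(t), 9*t*exp(t)]
  [-t*exp(t), 3*t*exp(t) + exp(t)]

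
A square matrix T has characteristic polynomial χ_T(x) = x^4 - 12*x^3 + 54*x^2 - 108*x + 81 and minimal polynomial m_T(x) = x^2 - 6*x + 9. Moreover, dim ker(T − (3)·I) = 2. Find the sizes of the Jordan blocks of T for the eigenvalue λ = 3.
Block sizes for λ = 3: [2, 2]

Step 1 — from the characteristic polynomial, algebraic multiplicity of λ = 3 is 4. From dim ker(T − (3)·I) = 2, there are exactly 2 Jordan blocks for λ = 3.
Step 2 — from the minimal polynomial, the factor (x − 3)^2 tells us the largest block for λ = 3 has size 2.
Step 3 — with total size 4, 2 blocks, and largest block 2, the block sizes (in nonincreasing order) are [2, 2].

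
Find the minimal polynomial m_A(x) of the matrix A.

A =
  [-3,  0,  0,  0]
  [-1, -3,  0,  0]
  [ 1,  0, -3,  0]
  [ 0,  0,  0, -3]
x^2 + 6*x + 9

The characteristic polynomial is χ_A(x) = (x + 3)^4, so the eigenvalues are known. The minimal polynomial is
  m_A(x) = Π_λ (x − λ)^{k_λ}
where k_λ is the size of the *largest* Jordan block for λ (equivalently, the smallest k with (A − λI)^k v = 0 for every generalised eigenvector v of λ).

  λ = -3: largest Jordan block has size 2, contributing (x + 3)^2

So m_A(x) = (x + 3)^2 = x^2 + 6*x + 9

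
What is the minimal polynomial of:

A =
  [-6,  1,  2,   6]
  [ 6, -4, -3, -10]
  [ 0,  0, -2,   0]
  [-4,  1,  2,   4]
x^3 + 6*x^2 + 12*x + 8

The characteristic polynomial is χ_A(x) = (x + 2)^4, so the eigenvalues are known. The minimal polynomial is
  m_A(x) = Π_λ (x − λ)^{k_λ}
where k_λ is the size of the *largest* Jordan block for λ (equivalently, the smallest k with (A − λI)^k v = 0 for every generalised eigenvector v of λ).

  λ = -2: largest Jordan block has size 3, contributing (x + 2)^3

So m_A(x) = (x + 2)^3 = x^3 + 6*x^2 + 12*x + 8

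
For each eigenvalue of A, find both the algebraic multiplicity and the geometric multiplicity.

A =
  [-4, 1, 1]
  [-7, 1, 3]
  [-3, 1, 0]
λ = -1: alg = 3, geom = 1

Step 1 — factor the characteristic polynomial to read off the algebraic multiplicities:
  χ_A(x) = (x + 1)^3

Step 2 — compute geometric multiplicities via the rank-nullity identity g(λ) = n − rank(A − λI):
  rank(A − (-1)·I) = 2, so dim ker(A − (-1)·I) = n − 2 = 1

Summary:
  λ = -1: algebraic multiplicity = 3, geometric multiplicity = 1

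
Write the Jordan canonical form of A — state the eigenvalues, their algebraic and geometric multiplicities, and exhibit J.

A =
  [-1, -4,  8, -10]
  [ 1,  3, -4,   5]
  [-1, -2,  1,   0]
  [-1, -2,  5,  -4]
J_1(-4) ⊕ J_3(1)

The characteristic polynomial is
  det(x·I − A) = x^4 + x^3 - 9*x^2 + 11*x - 4 = (x - 1)^3*(x + 4)

Eigenvalues and multiplicities (the geometric multiplicity of λ is n − rank(A − λI), which equals the number of Jordan blocks for λ):
  λ = -4: algebraic multiplicity = 1, geometric multiplicity = 1
  λ = 1: algebraic multiplicity = 3, geometric multiplicity = 1

Determining the block sizes for each eigenvalue:
  λ = -4: one block (gm = 1), so the single block has size am = 1 → block sizes [1]
  λ = 1: one block (gm = 1), so the single block has size am = 3 → block sizes [3]

Assembling the blocks gives a Jordan form
J =
  [-4, 0, 0, 0]
  [ 0, 1, 1, 0]
  [ 0, 0, 1, 1]
  [ 0, 0, 0, 1]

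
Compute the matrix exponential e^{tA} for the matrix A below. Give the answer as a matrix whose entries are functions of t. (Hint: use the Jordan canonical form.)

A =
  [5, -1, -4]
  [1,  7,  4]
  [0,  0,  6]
e^{tA} =
  [-t*exp(6*t) + exp(6*t), -t*exp(6*t), -4*t*exp(6*t)]
  [t*exp(6*t), t*exp(6*t) + exp(6*t), 4*t*exp(6*t)]
  [0, 0, exp(6*t)]

Strategy: write A = P · J · P⁻¹ where J is a Jordan canonical form, so e^{tA} = P · e^{tJ} · P⁻¹, and e^{tJ} can be computed block-by-block.

A has Jordan form
J =
  [6, 1, 0]
  [0, 6, 0]
  [0, 0, 6]
(up to reordering of blocks).

Per-block formulas:
  For a 2×2 Jordan block J_2(6): exp(t · J_2(6)) = e^(6t)·(I + t·N), where N is the 2×2 nilpotent shift.
  For a 1×1 block at λ = 6: exp(t · [6]) = [e^(6t)].

After assembling e^{tJ} and conjugating by P, we get:

e^{tA} =
  [-t*exp(6*t) + exp(6*t), -t*exp(6*t), -4*t*exp(6*t)]
  [t*exp(6*t), t*exp(6*t) + exp(6*t), 4*t*exp(6*t)]
  [0, 0, exp(6*t)]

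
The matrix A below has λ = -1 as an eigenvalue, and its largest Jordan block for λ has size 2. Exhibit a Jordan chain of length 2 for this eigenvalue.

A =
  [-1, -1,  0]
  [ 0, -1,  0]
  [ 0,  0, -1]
A Jordan chain for λ = -1 of length 2:
v_1 = (-1, 0, 0)ᵀ
v_2 = (0, 1, 0)ᵀ

Let N = A − (-1)·I. We want v_2 with N^2 v_2 = 0 but N^1 v_2 ≠ 0; then v_{j-1} := N · v_j for j = 2, …, 2.

Pick v_2 = (0, 1, 0)ᵀ.
Then v_1 = N · v_2 = (-1, 0, 0)ᵀ.

Sanity check: (A − (-1)·I) v_1 = (0, 0, 0)ᵀ = 0. ✓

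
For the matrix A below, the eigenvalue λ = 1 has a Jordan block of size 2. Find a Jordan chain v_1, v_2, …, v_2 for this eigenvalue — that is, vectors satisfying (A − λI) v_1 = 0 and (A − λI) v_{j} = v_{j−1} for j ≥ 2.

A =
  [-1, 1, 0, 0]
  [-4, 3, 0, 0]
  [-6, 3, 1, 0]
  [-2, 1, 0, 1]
A Jordan chain for λ = 1 of length 2:
v_1 = (-2, -4, -6, -2)ᵀ
v_2 = (1, 0, 0, 0)ᵀ

Let N = A − (1)·I. We want v_2 with N^2 v_2 = 0 but N^1 v_2 ≠ 0; then v_{j-1} := N · v_j for j = 2, …, 2.

Pick v_2 = (1, 0, 0, 0)ᵀ.
Then v_1 = N · v_2 = (-2, -4, -6, -2)ᵀ.

Sanity check: (A − (1)·I) v_1 = (0, 0, 0, 0)ᵀ = 0. ✓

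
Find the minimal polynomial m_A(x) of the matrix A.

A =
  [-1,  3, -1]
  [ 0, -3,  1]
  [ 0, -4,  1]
x^3 + 3*x^2 + 3*x + 1

The characteristic polynomial is χ_A(x) = (x + 1)^3, so the eigenvalues are known. The minimal polynomial is
  m_A(x) = Π_λ (x − λ)^{k_λ}
where k_λ is the size of the *largest* Jordan block for λ (equivalently, the smallest k with (A − λI)^k v = 0 for every generalised eigenvector v of λ).

  λ = -1: largest Jordan block has size 3, contributing (x + 1)^3

So m_A(x) = (x + 1)^3 = x^3 + 3*x^2 + 3*x + 1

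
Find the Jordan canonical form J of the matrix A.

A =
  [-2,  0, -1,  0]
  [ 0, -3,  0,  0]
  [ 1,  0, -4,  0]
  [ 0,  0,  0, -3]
J_2(-3) ⊕ J_1(-3) ⊕ J_1(-3)

The characteristic polynomial is
  det(x·I − A) = x^4 + 12*x^3 + 54*x^2 + 108*x + 81 = (x + 3)^4

Eigenvalues and multiplicities (the geometric multiplicity of λ is n − rank(A − λI), which equals the number of Jordan blocks for λ):
  λ = -3: algebraic multiplicity = 4, geometric multiplicity = 3

Determining the block sizes for each eigenvalue:
  λ = -3: 3 blocks summing to 4 forces exactly one block of size 2 and the rest size 1 → block sizes [2, 1, 1]

Assembling the blocks gives a Jordan form
J =
  [-3,  1,  0,  0]
  [ 0, -3,  0,  0]
  [ 0,  0, -3,  0]
  [ 0,  0,  0, -3]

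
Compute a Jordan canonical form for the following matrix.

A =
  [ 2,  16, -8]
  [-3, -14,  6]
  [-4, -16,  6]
J_2(-2) ⊕ J_1(-2)

The characteristic polynomial is
  det(x·I − A) = x^3 + 6*x^2 + 12*x + 8 = (x + 2)^3

Eigenvalues and multiplicities (the geometric multiplicity of λ is n − rank(A − λI), which equals the number of Jordan blocks for λ):
  λ = -2: algebraic multiplicity = 3, geometric multiplicity = 2

Determining the block sizes for each eigenvalue:
  λ = -2: 2 blocks summing to 3 forces exactly one block of size 2 and the rest size 1 → block sizes [2, 1]

Assembling the blocks gives a Jordan form
J =
  [-2,  1,  0]
  [ 0, -2,  0]
  [ 0,  0, -2]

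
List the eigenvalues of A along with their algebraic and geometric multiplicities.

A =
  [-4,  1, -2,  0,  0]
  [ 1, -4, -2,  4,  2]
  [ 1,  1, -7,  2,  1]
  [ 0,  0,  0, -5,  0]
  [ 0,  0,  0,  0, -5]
λ = -5: alg = 5, geom = 3

Step 1 — factor the characteristic polynomial to read off the algebraic multiplicities:
  χ_A(x) = (x + 5)^5

Step 2 — compute geometric multiplicities via the rank-nullity identity g(λ) = n − rank(A − λI):
  rank(A − (-5)·I) = 2, so dim ker(A − (-5)·I) = n − 2 = 3

Summary:
  λ = -5: algebraic multiplicity = 5, geometric multiplicity = 3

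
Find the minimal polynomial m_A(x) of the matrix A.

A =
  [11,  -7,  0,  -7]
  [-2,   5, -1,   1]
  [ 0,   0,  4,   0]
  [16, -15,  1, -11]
x^3 - 5*x^2 - 8*x + 48

The characteristic polynomial is χ_A(x) = (x - 4)^3*(x + 3), so the eigenvalues are known. The minimal polynomial is
  m_A(x) = Π_λ (x − λ)^{k_λ}
where k_λ is the size of the *largest* Jordan block for λ (equivalently, the smallest k with (A − λI)^k v = 0 for every generalised eigenvector v of λ).

  λ = -3: largest Jordan block has size 1, contributing (x + 3)
  λ = 4: largest Jordan block has size 2, contributing (x − 4)^2

So m_A(x) = (x - 4)^2*(x + 3) = x^3 - 5*x^2 - 8*x + 48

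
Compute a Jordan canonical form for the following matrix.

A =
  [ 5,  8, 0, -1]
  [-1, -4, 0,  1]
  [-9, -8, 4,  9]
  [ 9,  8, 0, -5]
J_2(-4) ⊕ J_1(4) ⊕ J_1(4)

The characteristic polynomial is
  det(x·I − A) = x^4 - 32*x^2 + 256 = (x - 4)^2*(x + 4)^2

Eigenvalues and multiplicities (the geometric multiplicity of λ is n − rank(A − λI), which equals the number of Jordan blocks for λ):
  λ = -4: algebraic multiplicity = 2, geometric multiplicity = 1
  λ = 4: algebraic multiplicity = 2, geometric multiplicity = 2

Determining the block sizes for each eigenvalue:
  λ = -4: one block (gm = 1), so the single block has size am = 2 → block sizes [2]
  λ = 4: gm = am = 2, so every block has size 1 → block sizes [1, 1]

Assembling the blocks gives a Jordan form
J =
  [-4,  1, 0, 0]
  [ 0, -4, 0, 0]
  [ 0,  0, 4, 0]
  [ 0,  0, 0, 4]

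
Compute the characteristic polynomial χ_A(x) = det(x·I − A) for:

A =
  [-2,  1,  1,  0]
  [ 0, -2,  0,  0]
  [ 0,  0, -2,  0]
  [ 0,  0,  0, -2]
x^4 + 8*x^3 + 24*x^2 + 32*x + 16

Expanding det(x·I − A) (e.g. by cofactor expansion or by noting that A is similar to its Jordan form J, which has the same characteristic polynomial as A) gives
  χ_A(x) = x^4 + 8*x^3 + 24*x^2 + 32*x + 16
which factors as (x + 2)^4. The eigenvalues (with algebraic multiplicities) are λ = -2 with multiplicity 4.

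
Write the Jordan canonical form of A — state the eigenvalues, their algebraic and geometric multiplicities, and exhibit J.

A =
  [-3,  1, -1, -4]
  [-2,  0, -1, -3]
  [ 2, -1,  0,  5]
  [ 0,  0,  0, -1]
J_2(-1) ⊕ J_2(-1)

The characteristic polynomial is
  det(x·I − A) = x^4 + 4*x^3 + 6*x^2 + 4*x + 1 = (x + 1)^4

Eigenvalues and multiplicities (the geometric multiplicity of λ is n − rank(A − λI), which equals the number of Jordan blocks for λ):
  λ = -1: algebraic multiplicity = 4, geometric multiplicity = 2

Determining the block sizes for each eigenvalue:
  λ = -1: with am = 4 and gm = 2, the partition is not yet determined (e.g. several partitions of 4 into 2 parts exist). Let N = A − (-1)·I. Computing rank(N^1) = 2, rank(N^2) = 0; the number of blocks of size ≥ j is rank(N^{j−1}) − rank(N^j), giving [2, 2]. So we have 2 block(s) of size 2 → block sizes [2, 2]

Assembling the blocks gives a Jordan form
J =
  [-1,  1,  0,  0]
  [ 0, -1,  0,  0]
  [ 0,  0, -1,  1]
  [ 0,  0,  0, -1]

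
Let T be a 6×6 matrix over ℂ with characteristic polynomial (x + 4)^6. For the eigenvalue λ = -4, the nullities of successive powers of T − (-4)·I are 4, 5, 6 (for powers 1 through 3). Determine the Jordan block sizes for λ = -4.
Block sizes for λ = -4: [3, 1, 1, 1]

From the dimensions of kernels of powers, the number of Jordan blocks of size at least j is d_j − d_{j−1} where d_j = dim ker(N^j) (with d_0 = 0). Computing the differences gives [4, 1, 1].
The number of blocks of size exactly k is (#blocks of size ≥ k) − (#blocks of size ≥ k + 1), so the partition is: 3 block(s) of size 1, 1 block(s) of size 3.
In nonincreasing order the block sizes are [3, 1, 1, 1].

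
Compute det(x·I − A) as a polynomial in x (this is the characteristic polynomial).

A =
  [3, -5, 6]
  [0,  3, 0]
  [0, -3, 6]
x^3 - 12*x^2 + 45*x - 54

Expanding det(x·I − A) (e.g. by cofactor expansion or by noting that A is similar to its Jordan form J, which has the same characteristic polynomial as A) gives
  χ_A(x) = x^3 - 12*x^2 + 45*x - 54
which factors as (x - 6)*(x - 3)^2. The eigenvalues (with algebraic multiplicities) are λ = 3 with multiplicity 2, λ = 6 with multiplicity 1.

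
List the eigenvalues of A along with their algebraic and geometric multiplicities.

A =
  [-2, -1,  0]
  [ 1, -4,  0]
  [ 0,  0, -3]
λ = -3: alg = 3, geom = 2

Step 1 — factor the characteristic polynomial to read off the algebraic multiplicities:
  χ_A(x) = (x + 3)^3

Step 2 — compute geometric multiplicities via the rank-nullity identity g(λ) = n − rank(A − λI):
  rank(A − (-3)·I) = 1, so dim ker(A − (-3)·I) = n − 1 = 2

Summary:
  λ = -3: algebraic multiplicity = 3, geometric multiplicity = 2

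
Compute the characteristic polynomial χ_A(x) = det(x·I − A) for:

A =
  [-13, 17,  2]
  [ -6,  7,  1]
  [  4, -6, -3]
x^3 + 9*x^2 + 27*x + 27

Expanding det(x·I − A) (e.g. by cofactor expansion or by noting that A is similar to its Jordan form J, which has the same characteristic polynomial as A) gives
  χ_A(x) = x^3 + 9*x^2 + 27*x + 27
which factors as (x + 3)^3. The eigenvalues (with algebraic multiplicities) are λ = -3 with multiplicity 3.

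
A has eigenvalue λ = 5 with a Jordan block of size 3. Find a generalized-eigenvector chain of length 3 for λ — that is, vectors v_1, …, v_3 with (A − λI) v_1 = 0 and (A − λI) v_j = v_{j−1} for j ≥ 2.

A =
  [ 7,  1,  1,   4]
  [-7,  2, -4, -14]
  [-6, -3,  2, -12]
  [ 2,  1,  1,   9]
A Jordan chain for λ = 5 of length 3:
v_1 = (-1, 3, 3, -1)ᵀ
v_2 = (2, -7, -6, 2)ᵀ
v_3 = (1, 0, 0, 0)ᵀ

Let N = A − (5)·I. We want v_3 with N^3 v_3 = 0 but N^2 v_3 ≠ 0; then v_{j-1} := N · v_j for j = 3, …, 2.

Pick v_3 = (1, 0, 0, 0)ᵀ.
Then v_2 = N · v_3 = (2, -7, -6, 2)ᵀ.
Then v_1 = N · v_2 = (-1, 3, 3, -1)ᵀ.

Sanity check: (A − (5)·I) v_1 = (0, 0, 0, 0)ᵀ = 0. ✓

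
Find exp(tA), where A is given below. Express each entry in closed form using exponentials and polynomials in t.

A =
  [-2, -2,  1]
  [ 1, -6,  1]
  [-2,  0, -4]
e^{tA} =
  [2*t*exp(-4*t) + exp(-4*t), -2*t*exp(-4*t), t*exp(-4*t)]
  [-t^2*exp(-4*t) + t*exp(-4*t), t^2*exp(-4*t) - 2*t*exp(-4*t) + exp(-4*t), -t^2*exp(-4*t)/2 + t*exp(-4*t)]
  [-2*t^2*exp(-4*t) - 2*t*exp(-4*t), 2*t^2*exp(-4*t), -t^2*exp(-4*t) + exp(-4*t)]

Strategy: write A = P · J · P⁻¹ where J is a Jordan canonical form, so e^{tA} = P · e^{tJ} · P⁻¹, and e^{tJ} can be computed block-by-block.

A has Jordan form
J =
  [-4,  1,  0]
  [ 0, -4,  1]
  [ 0,  0, -4]
(up to reordering of blocks).

Per-block formulas:
  For a 3×3 Jordan block J_3(-4): exp(t · J_3(-4)) = e^(-4t)·(I + t·N + (t^2/2)·N^2), where N is the 3×3 nilpotent shift.

After assembling e^{tJ} and conjugating by P, we get:

e^{tA} =
  [2*t*exp(-4*t) + exp(-4*t), -2*t*exp(-4*t), t*exp(-4*t)]
  [-t^2*exp(-4*t) + t*exp(-4*t), t^2*exp(-4*t) - 2*t*exp(-4*t) + exp(-4*t), -t^2*exp(-4*t)/2 + t*exp(-4*t)]
  [-2*t^2*exp(-4*t) - 2*t*exp(-4*t), 2*t^2*exp(-4*t), -t^2*exp(-4*t) + exp(-4*t)]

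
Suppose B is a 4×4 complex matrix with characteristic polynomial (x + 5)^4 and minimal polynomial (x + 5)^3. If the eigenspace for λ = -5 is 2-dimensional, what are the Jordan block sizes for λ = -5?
Block sizes for λ = -5: [3, 1]

Step 1 — from the characteristic polynomial, algebraic multiplicity of λ = -5 is 4. From dim ker(B − (-5)·I) = 2, there are exactly 2 Jordan blocks for λ = -5.
Step 2 — from the minimal polynomial, the factor (x + 5)^3 tells us the largest block for λ = -5 has size 3.
Step 3 — with total size 4, 2 blocks, and largest block 3, the block sizes (in nonincreasing order) are [3, 1].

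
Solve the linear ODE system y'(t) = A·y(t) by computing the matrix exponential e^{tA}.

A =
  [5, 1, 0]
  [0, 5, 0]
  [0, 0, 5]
e^{tA} =
  [exp(5*t), t*exp(5*t), 0]
  [0, exp(5*t), 0]
  [0, 0, exp(5*t)]

Strategy: write A = P · J · P⁻¹ where J is a Jordan canonical form, so e^{tA} = P · e^{tJ} · P⁻¹, and e^{tJ} can be computed block-by-block.

A has Jordan form
J =
  [5, 1, 0]
  [0, 5, 0]
  [0, 0, 5]
(up to reordering of blocks).

Per-block formulas:
  For a 2×2 Jordan block J_2(5): exp(t · J_2(5)) = e^(5t)·(I + t·N), where N is the 2×2 nilpotent shift.
  For a 1×1 block at λ = 5: exp(t · [5]) = [e^(5t)].

After assembling e^{tJ} and conjugating by P, we get:

e^{tA} =
  [exp(5*t), t*exp(5*t), 0]
  [0, exp(5*t), 0]
  [0, 0, exp(5*t)]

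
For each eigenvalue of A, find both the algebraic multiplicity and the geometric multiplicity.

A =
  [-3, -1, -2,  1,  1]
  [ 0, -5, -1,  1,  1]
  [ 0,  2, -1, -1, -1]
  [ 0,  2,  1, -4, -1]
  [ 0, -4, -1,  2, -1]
λ = -3: alg = 4, geom = 2; λ = -2: alg = 1, geom = 1

Step 1 — factor the characteristic polynomial to read off the algebraic multiplicities:
  χ_A(x) = (x + 2)*(x + 3)^4

Step 2 — compute geometric multiplicities via the rank-nullity identity g(λ) = n − rank(A − λI):
  rank(A − (-3)·I) = 3, so dim ker(A − (-3)·I) = n − 3 = 2
  rank(A − (-2)·I) = 4, so dim ker(A − (-2)·I) = n − 4 = 1

Summary:
  λ = -3: algebraic multiplicity = 4, geometric multiplicity = 2
  λ = -2: algebraic multiplicity = 1, geometric multiplicity = 1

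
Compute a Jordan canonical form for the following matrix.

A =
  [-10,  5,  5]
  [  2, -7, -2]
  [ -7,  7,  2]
J_2(-5) ⊕ J_1(-5)

The characteristic polynomial is
  det(x·I − A) = x^3 + 15*x^2 + 75*x + 125 = (x + 5)^3

Eigenvalues and multiplicities (the geometric multiplicity of λ is n − rank(A − λI), which equals the number of Jordan blocks for λ):
  λ = -5: algebraic multiplicity = 3, geometric multiplicity = 2

Determining the block sizes for each eigenvalue:
  λ = -5: 2 blocks summing to 3 forces exactly one block of size 2 and the rest size 1 → block sizes [2, 1]

Assembling the blocks gives a Jordan form
J =
  [-5,  1,  0]
  [ 0, -5,  0]
  [ 0,  0, -5]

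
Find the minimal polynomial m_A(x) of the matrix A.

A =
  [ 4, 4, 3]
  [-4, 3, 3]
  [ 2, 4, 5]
x^3 - 12*x^2 + 45*x - 50

The characteristic polynomial is χ_A(x) = (x - 5)^2*(x - 2), so the eigenvalues are known. The minimal polynomial is
  m_A(x) = Π_λ (x − λ)^{k_λ}
where k_λ is the size of the *largest* Jordan block for λ (equivalently, the smallest k with (A − λI)^k v = 0 for every generalised eigenvector v of λ).

  λ = 2: largest Jordan block has size 1, contributing (x − 2)
  λ = 5: largest Jordan block has size 2, contributing (x − 5)^2

So m_A(x) = (x - 5)^2*(x - 2) = x^3 - 12*x^2 + 45*x - 50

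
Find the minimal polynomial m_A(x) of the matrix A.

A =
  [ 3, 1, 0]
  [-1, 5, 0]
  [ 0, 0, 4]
x^2 - 8*x + 16

The characteristic polynomial is χ_A(x) = (x - 4)^3, so the eigenvalues are known. The minimal polynomial is
  m_A(x) = Π_λ (x − λ)^{k_λ}
where k_λ is the size of the *largest* Jordan block for λ (equivalently, the smallest k with (A − λI)^k v = 0 for every generalised eigenvector v of λ).

  λ = 4: largest Jordan block has size 2, contributing (x − 4)^2

So m_A(x) = (x - 4)^2 = x^2 - 8*x + 16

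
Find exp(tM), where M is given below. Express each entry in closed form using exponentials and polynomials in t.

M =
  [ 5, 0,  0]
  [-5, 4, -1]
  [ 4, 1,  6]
e^{tM} =
  [exp(5*t), 0, 0]
  [t^2*exp(5*t)/2 - 5*t*exp(5*t), -t*exp(5*t) + exp(5*t), -t*exp(5*t)]
  [-t^2*exp(5*t)/2 + 4*t*exp(5*t), t*exp(5*t), t*exp(5*t) + exp(5*t)]

Strategy: write M = P · J · P⁻¹ where J is a Jordan canonical form, so e^{tM} = P · e^{tJ} · P⁻¹, and e^{tJ} can be computed block-by-block.

M has Jordan form
J =
  [5, 1, 0]
  [0, 5, 1]
  [0, 0, 5]
(up to reordering of blocks).

Per-block formulas:
  For a 3×3 Jordan block J_3(5): exp(t · J_3(5)) = e^(5t)·(I + t·N + (t^2/2)·N^2), where N is the 3×3 nilpotent shift.

After assembling e^{tJ} and conjugating by P, we get:

e^{tM} =
  [exp(5*t), 0, 0]
  [t^2*exp(5*t)/2 - 5*t*exp(5*t), -t*exp(5*t) + exp(5*t), -t*exp(5*t)]
  [-t^2*exp(5*t)/2 + 4*t*exp(5*t), t*exp(5*t), t*exp(5*t) + exp(5*t)]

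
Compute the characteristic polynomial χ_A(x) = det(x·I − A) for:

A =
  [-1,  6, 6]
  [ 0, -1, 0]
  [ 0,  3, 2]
x^3 - 3*x - 2

Expanding det(x·I − A) (e.g. by cofactor expansion or by noting that A is similar to its Jordan form J, which has the same characteristic polynomial as A) gives
  χ_A(x) = x^3 - 3*x - 2
which factors as (x - 2)*(x + 1)^2. The eigenvalues (with algebraic multiplicities) are λ = -1 with multiplicity 2, λ = 2 with multiplicity 1.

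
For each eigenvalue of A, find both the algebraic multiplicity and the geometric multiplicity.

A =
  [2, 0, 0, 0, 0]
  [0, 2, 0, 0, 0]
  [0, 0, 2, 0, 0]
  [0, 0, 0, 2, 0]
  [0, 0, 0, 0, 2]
λ = 2: alg = 5, geom = 5

Step 1 — factor the characteristic polynomial to read off the algebraic multiplicities:
  χ_A(x) = (x - 2)^5

Step 2 — compute geometric multiplicities via the rank-nullity identity g(λ) = n − rank(A − λI):
  rank(A − (2)·I) = 0, so dim ker(A − (2)·I) = n − 0 = 5

Summary:
  λ = 2: algebraic multiplicity = 5, geometric multiplicity = 5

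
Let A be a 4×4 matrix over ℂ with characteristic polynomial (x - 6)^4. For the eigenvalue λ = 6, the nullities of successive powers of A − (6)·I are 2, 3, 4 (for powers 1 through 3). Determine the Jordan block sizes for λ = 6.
Block sizes for λ = 6: [3, 1]

From the dimensions of kernels of powers, the number of Jordan blocks of size at least j is d_j − d_{j−1} where d_j = dim ker(N^j) (with d_0 = 0). Computing the differences gives [2, 1, 1].
The number of blocks of size exactly k is (#blocks of size ≥ k) − (#blocks of size ≥ k + 1), so the partition is: 1 block(s) of size 1, 1 block(s) of size 3.
In nonincreasing order the block sizes are [3, 1].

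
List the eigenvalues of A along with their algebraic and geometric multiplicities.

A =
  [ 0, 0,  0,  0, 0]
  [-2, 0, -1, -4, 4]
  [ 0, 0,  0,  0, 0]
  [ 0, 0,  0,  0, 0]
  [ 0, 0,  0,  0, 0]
λ = 0: alg = 5, geom = 4

Step 1 — factor the characteristic polynomial to read off the algebraic multiplicities:
  χ_A(x) = x^5

Step 2 — compute geometric multiplicities via the rank-nullity identity g(λ) = n − rank(A − λI):
  rank(A − (0)·I) = 1, so dim ker(A − (0)·I) = n − 1 = 4

Summary:
  λ = 0: algebraic multiplicity = 5, geometric multiplicity = 4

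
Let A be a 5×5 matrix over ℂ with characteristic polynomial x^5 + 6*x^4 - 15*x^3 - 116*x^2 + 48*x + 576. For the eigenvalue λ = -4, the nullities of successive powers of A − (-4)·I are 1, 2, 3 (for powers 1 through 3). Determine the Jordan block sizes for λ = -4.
Block sizes for λ = -4: [3]

From the dimensions of kernels of powers, the number of Jordan blocks of size at least j is d_j − d_{j−1} where d_j = dim ker(N^j) (with d_0 = 0). Computing the differences gives [1, 1, 1].
The number of blocks of size exactly k is (#blocks of size ≥ k) − (#blocks of size ≥ k + 1), so the partition is: 1 block(s) of size 3.
In nonincreasing order the block sizes are [3].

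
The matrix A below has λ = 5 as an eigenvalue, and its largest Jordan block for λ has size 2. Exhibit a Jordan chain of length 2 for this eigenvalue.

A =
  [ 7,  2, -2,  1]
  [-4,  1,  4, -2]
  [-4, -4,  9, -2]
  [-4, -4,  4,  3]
A Jordan chain for λ = 5 of length 2:
v_1 = (2, -4, -4, -4)ᵀ
v_2 = (1, 0, 0, 0)ᵀ

Let N = A − (5)·I. We want v_2 with N^2 v_2 = 0 but N^1 v_2 ≠ 0; then v_{j-1} := N · v_j for j = 2, …, 2.

Pick v_2 = (1, 0, 0, 0)ᵀ.
Then v_1 = N · v_2 = (2, -4, -4, -4)ᵀ.

Sanity check: (A − (5)·I) v_1 = (0, 0, 0, 0)ᵀ = 0. ✓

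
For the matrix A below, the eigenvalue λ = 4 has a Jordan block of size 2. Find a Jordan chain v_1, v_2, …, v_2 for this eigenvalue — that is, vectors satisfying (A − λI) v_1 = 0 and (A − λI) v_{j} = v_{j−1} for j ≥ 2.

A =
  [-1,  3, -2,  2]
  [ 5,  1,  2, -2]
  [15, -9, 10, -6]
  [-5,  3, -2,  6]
A Jordan chain for λ = 4 of length 2:
v_1 = (-5, 5, 15, -5)ᵀ
v_2 = (1, 0, 0, 0)ᵀ

Let N = A − (4)·I. We want v_2 with N^2 v_2 = 0 but N^1 v_2 ≠ 0; then v_{j-1} := N · v_j for j = 2, …, 2.

Pick v_2 = (1, 0, 0, 0)ᵀ.
Then v_1 = N · v_2 = (-5, 5, 15, -5)ᵀ.

Sanity check: (A − (4)·I) v_1 = (0, 0, 0, 0)ᵀ = 0. ✓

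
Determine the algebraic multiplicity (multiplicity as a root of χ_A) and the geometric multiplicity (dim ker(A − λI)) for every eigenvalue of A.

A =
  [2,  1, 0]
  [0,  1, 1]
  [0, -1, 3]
λ = 2: alg = 3, geom = 1

Step 1 — factor the characteristic polynomial to read off the algebraic multiplicities:
  χ_A(x) = (x - 2)^3

Step 2 — compute geometric multiplicities via the rank-nullity identity g(λ) = n − rank(A − λI):
  rank(A − (2)·I) = 2, so dim ker(A − (2)·I) = n − 2 = 1

Summary:
  λ = 2: algebraic multiplicity = 3, geometric multiplicity = 1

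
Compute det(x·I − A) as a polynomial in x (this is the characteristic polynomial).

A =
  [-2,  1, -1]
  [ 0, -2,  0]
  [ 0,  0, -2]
x^3 + 6*x^2 + 12*x + 8

Expanding det(x·I − A) (e.g. by cofactor expansion or by noting that A is similar to its Jordan form J, which has the same characteristic polynomial as A) gives
  χ_A(x) = x^3 + 6*x^2 + 12*x + 8
which factors as (x + 2)^3. The eigenvalues (with algebraic multiplicities) are λ = -2 with multiplicity 3.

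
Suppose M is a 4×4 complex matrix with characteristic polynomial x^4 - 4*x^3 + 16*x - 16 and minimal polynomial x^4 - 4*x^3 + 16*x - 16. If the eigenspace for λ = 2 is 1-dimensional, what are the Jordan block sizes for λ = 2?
Block sizes for λ = 2: [3]

Step 1 — from the characteristic polynomial, algebraic multiplicity of λ = 2 is 3. From dim ker(M − (2)·I) = 1, there are exactly 1 Jordan blocks for λ = 2.
Step 2 — from the minimal polynomial, the factor (x − 2)^3 tells us the largest block for λ = 2 has size 3.
Step 3 — with total size 3, 1 blocks, and largest block 3, the block sizes (in nonincreasing order) are [3].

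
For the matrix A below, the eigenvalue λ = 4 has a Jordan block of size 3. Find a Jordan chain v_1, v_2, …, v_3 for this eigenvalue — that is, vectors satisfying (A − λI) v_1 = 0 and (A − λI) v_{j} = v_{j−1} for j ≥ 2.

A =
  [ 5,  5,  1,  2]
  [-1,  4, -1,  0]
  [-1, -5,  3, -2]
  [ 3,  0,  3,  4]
A Jordan chain for λ = 4 of length 3:
v_1 = (1, 0, -1, 0)ᵀ
v_2 = (1, -1, -1, 3)ᵀ
v_3 = (1, 0, 0, 0)ᵀ

Let N = A − (4)·I. We want v_3 with N^3 v_3 = 0 but N^2 v_3 ≠ 0; then v_{j-1} := N · v_j for j = 3, …, 2.

Pick v_3 = (1, 0, 0, 0)ᵀ.
Then v_2 = N · v_3 = (1, -1, -1, 3)ᵀ.
Then v_1 = N · v_2 = (1, 0, -1, 0)ᵀ.

Sanity check: (A − (4)·I) v_1 = (0, 0, 0, 0)ᵀ = 0. ✓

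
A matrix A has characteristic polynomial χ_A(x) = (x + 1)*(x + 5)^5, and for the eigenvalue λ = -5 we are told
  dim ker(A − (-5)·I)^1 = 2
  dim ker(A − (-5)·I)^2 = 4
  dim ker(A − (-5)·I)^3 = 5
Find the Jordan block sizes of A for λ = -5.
Block sizes for λ = -5: [3, 2]

From the dimensions of kernels of powers, the number of Jordan blocks of size at least j is d_j − d_{j−1} where d_j = dim ker(N^j) (with d_0 = 0). Computing the differences gives [2, 2, 1].
The number of blocks of size exactly k is (#blocks of size ≥ k) − (#blocks of size ≥ k + 1), so the partition is: 1 block(s) of size 2, 1 block(s) of size 3.
In nonincreasing order the block sizes are [3, 2].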